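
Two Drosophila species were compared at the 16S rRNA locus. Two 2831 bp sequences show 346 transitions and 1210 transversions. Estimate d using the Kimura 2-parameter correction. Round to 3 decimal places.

1.040

P = 346/2831 ≈ 0.122218 and Q = 1210/2831 ≈ 0.427411.
Under the Kimura two-parameter model, d = −½ ln(1 − 2P − Q) − ¼ ln(1 − 2Q).
1 − 2P − Q = 0.328153, giving −½ ln(0.328153) = 0.557138.
1 − 2Q = 0.145178, giving −¼ ln(0.145178) = 0.482449.
d = 0.557138 + 0.482449 = 1.039587.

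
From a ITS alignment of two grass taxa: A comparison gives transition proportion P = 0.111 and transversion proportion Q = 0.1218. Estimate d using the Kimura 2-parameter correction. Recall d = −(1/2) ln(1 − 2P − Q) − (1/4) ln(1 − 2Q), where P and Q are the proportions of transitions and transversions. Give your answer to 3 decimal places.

0.280

Under the Kimura two-parameter model, d = −½ ln(1 − 2P − Q) − ¼ ln(1 − 2Q).
1 − 2P − Q = 0.6562, giving −½ ln(0.6562) = 0.210645.
1 − 2Q = 0.7564, giving −¼ ln(0.7564) = 0.069796.
d = 0.210645 + 0.069796 = 0.280441.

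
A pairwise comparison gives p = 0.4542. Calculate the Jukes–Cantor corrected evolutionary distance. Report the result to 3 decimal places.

d = −(3/4) ln(1 − 4p/3) = −0.75 ln(1 − 0.6056) = −0.75 ln(0.3944)
  = −0.75 × (-0.930390) = 0.697793 substitutions/site.

0.698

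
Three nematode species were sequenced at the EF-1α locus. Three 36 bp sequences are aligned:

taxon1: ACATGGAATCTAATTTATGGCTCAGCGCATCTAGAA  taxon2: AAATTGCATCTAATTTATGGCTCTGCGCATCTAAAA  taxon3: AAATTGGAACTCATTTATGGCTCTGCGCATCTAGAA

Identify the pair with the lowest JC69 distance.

taxon1–taxon2: 5/36 differ, p = 0.139, d = 0.154.
taxon1–taxon3: 6/36 differ, p = 0.167, d = 0.188.
taxon2–taxon3: 4/36 differ, p = 0.111, d = 0.120.
The smallest distance is between taxon2 and taxon3.

taxon2 and taxon3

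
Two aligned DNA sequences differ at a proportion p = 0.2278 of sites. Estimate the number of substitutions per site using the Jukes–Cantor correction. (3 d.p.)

0.272

d = −(3/4) ln(1 − 4p/3) = −0.75 ln(1 − 0.303733) = −0.75 ln(0.696267)
  = −0.75 × (-0.362022) = 0.271517 substitutions/site.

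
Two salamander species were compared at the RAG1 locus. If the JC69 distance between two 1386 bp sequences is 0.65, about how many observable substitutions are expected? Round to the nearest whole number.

Invert JC69: p = (3/4)(1 − e^(−4d/3)) = 0.75 × (1 − e^(-0.866667)) = 0.75 × (1 − 0.420350) = 0.434738.
Expected differing sites = pL ≈ 0.434738 × 1386 = 602.546868 ≈ 603.

603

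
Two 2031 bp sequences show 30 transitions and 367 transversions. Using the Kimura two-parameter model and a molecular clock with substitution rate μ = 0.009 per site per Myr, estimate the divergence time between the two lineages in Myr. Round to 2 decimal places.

12.79

P = 30/2031 ≈ 0.014771 and Q = 367/2031 ≈ 0.180699.
Under the Kimura two-parameter model, d = −½ ln(1 − 2P − Q) − ¼ ln(1 − 2Q).
1 − 2P − Q = 0.789759, giving −½ ln(0.789759) = 0.118014.
1 − 2Q = 0.638602, giving −¼ ln(0.638602) = 0.112118.
d = 0.118014 + 0.112118 = 0.230132.
Under a molecular clock d = 2μt, so t = d/(2μ) = 0.230132 / (2 × 0.009) = 12.79 Myr.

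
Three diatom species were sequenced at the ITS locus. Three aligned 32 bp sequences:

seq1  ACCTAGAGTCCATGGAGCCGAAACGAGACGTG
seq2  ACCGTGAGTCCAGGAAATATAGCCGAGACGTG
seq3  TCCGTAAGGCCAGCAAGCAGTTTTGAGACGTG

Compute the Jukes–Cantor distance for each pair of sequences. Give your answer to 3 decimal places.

d(seq1,seq2) = 0.404, d(seq1,seq3) = 0.585, d(seq2,seq3) = 0.460

seq1–seq2: 10/32 sites differ → p = 0.3125, d = −0.75 ln(1 − 0.416667) = 0.404248 ≈ 0.404.
seq1–seq3: 13/32 sites differ → p = 0.40625, d = −0.75 ln(1 − 0.541667) = 0.585119 ≈ 0.585.
seq2–seq3: 11/32 sites differ → p = 0.34375, d = −0.75 ln(1 − 0.458333) = 0.459828 ≈ 0.460.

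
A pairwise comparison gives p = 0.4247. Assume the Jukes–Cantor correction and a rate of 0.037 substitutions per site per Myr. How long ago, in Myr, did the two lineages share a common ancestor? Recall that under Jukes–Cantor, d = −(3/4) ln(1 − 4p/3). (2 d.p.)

8.47

d = −(3/4) ln(1 − 4p/3) = −0.75 ln(1 − 0.566267) = −0.75 ln(0.433733)
  = −0.75 × (-0.835326) = 0.626495 substitutions/site.
Under a molecular clock d = 2μt, so t = d/(2μ) = 0.626495 / (2 × 0.037) = 8.47 Myr.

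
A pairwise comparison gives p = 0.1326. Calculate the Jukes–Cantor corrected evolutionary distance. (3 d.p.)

d = −(3/4) ln(1 − 4p/3) = −0.75 ln(1 − 0.1768) = −0.75 ln(0.8232)
  = −0.75 × (-0.194556) = 0.145917 substitutions/site.

0.146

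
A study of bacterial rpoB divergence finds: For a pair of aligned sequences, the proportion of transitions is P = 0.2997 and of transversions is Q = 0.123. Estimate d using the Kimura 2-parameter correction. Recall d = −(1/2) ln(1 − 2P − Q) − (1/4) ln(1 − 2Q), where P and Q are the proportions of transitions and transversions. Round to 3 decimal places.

Under the Kimura two-parameter model, d = −½ ln(1 − 2P − Q) − ¼ ln(1 − 2Q).
1 − 2P − Q = 0.2776, giving −½ ln(0.2776) = 0.640787.
1 − 2Q = 0.754, giving −¼ ln(0.754) = 0.070591.
d = 0.640787 + 0.070591 = 0.711378.

0.711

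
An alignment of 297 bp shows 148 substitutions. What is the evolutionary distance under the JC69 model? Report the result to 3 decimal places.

p = 148/297 ≈ 0.498316.
d = −(3/4) ln(1 − 4p/3) = −0.75 ln(1 − 0.664421) = −0.75 ln(0.335579)
  = −0.75 × (-1.091898) = 0.818924 substitutions/site.

0.819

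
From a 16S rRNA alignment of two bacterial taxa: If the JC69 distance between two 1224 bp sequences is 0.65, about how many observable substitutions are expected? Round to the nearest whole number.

532

Invert JC69: p = (3/4)(1 − e^(−4d/3)) = 0.75 × (1 − e^(-0.866667)) = 0.75 × (1 − 0.420350) = 0.434738.
Expected differing sites = pL ≈ 0.434738 × 1224 = 532.119312 ≈ 532.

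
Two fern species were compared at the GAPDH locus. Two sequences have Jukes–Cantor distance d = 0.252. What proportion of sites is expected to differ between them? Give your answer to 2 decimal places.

p = (3/4)(1 − e^(−4d/3)) = 0.75 × (1 − e^(-0.336)) = 0.75 × (1 − 0.714623) = 0.214033.

0.21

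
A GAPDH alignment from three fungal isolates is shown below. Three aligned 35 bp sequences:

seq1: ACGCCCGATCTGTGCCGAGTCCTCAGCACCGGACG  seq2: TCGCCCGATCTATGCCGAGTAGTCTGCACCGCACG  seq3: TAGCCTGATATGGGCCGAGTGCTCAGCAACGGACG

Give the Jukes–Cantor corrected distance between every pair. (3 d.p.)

seq1–seq2: 6/35 sites differ → p ≈ 0.171429, d = −0.75 ln(1 − 0.228572) = 0.194634 ≈ 0.195.
seq1–seq3: 7/35 sites differ → p = 0.2, d = −0.75 ln(1 − 0.266667) = 0.232617 ≈ 0.233.
seq2–seq3: 10/35 sites differ → p ≈ 0.285714, d = −0.75 ln(1 − 0.380952) = 0.359679 ≈ 0.360.

d(seq1,seq2) = 0.195, d(seq1,seq3) = 0.233, d(seq2,seq3) = 0.360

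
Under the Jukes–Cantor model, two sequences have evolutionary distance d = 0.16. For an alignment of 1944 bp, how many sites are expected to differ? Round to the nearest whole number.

Invert JC69: p = (3/4)(1 − e^(−4d/3)) = 0.75 × (1 − e^(-0.213333)) = 0.75 × (1 − 0.807887) = 0.144085.
Expected differing sites = pL ≈ 0.144085 × 1944 = 280.10124 ≈ 280.

280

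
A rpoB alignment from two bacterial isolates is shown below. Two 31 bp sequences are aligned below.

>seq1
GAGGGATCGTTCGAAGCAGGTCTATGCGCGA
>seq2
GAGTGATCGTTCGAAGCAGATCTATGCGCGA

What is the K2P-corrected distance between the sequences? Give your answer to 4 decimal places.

Of 31 sites, 1 differences are transitions and 1 are transversions, so P = 1/31 ≈ 0.032258 and Q = 1/31 ≈ 0.032258.
Under the Kimura two-parameter model, d = −½ ln(1 − 2P − Q) − ¼ ln(1 − 2Q).
1 − 2P − Q = 0.903226, giving −½ ln(0.903226) = 0.050891.
1 − 2Q = 0.935484, giving −¼ ln(0.935484) = 0.016673.
d = 0.050891 + 0.016673 = 0.067564.

0.0676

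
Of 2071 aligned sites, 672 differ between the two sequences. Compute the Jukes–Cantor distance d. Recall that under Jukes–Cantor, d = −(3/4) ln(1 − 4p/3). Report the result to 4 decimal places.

p = 672/2071 ≈ 0.324481.
d = −(3/4) ln(1 − 4p/3) = −0.75 ln(1 − 0.432641) = −0.75 ln(0.567359)
  = −0.75 × (-0.566763) = 0.425072 substitutions/site.

0.4251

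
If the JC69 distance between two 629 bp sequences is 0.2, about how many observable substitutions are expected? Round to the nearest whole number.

110

Invert JC69: p = (3/4)(1 − e^(−4d/3)) = 0.75 × (1 − e^(-0.266667)) = 0.75 × (1 − 0.765928) = 0.175554.
Expected differing sites = pL ≈ 0.175554 × 629 = 110.423466 ≈ 110.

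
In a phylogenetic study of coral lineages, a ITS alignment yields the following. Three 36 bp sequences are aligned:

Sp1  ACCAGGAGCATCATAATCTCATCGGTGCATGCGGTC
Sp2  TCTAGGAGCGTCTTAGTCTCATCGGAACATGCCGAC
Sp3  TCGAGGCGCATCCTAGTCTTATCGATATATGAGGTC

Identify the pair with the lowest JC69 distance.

Sp1 and Sp2

Sp1–Sp2: 9/36 differ, p = 0.250, d = 0.304.
Sp1–Sp3: 10/36 differ, p = 0.278, d = 0.347.
Sp2–Sp3: 11/36 differ, p = 0.306, d = 0.392.
The smallest distance is between Sp1 and Sp2.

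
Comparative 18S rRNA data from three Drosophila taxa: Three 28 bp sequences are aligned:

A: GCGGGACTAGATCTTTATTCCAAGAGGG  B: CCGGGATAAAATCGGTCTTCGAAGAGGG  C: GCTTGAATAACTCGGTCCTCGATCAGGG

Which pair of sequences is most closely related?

A–B: 8/28 differ, p = 0.286, d = 0.360.
A–C: 12/28 differ, p = 0.429, d = 0.635.
B–C: 9/28 differ, p = 0.321, d = 0.420.
The smallest distance is between A and B.

A and B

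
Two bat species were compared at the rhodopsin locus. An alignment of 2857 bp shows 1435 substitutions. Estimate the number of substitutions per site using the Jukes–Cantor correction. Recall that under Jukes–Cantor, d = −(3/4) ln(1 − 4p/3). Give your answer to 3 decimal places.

0.831

p = 1435/2857 ≈ 0.502275.
d = −(3/4) ln(1 − 4p/3) = −0.75 ln(1 − 0.6697) = −0.75 ln(0.3303)
  = −0.75 × (-1.107754) = 0.830816 substitutions/site.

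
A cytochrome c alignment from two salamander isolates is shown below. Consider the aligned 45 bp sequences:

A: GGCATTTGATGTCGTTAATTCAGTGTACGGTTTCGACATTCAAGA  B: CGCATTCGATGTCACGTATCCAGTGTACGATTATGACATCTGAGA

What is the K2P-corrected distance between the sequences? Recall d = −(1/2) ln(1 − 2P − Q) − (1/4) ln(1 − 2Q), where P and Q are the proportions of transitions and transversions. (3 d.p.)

Of 45 sites, 9 differences are transitions and 4 are transversions, so P = 9/45 = 0.2 and Q = 4/45 ≈ 0.088889.
Under the Kimura two-parameter model, d = −½ ln(1 − 2P − Q) − ¼ ln(1 − 2Q).
1 − 2P − Q = 0.511111, giving −½ ln(0.511111) = 0.335584.
1 − 2Q = 0.822222, giving −¼ ln(0.822222) = 0.048936.
d = 0.335584 + 0.048936 = 0.384520.

0.385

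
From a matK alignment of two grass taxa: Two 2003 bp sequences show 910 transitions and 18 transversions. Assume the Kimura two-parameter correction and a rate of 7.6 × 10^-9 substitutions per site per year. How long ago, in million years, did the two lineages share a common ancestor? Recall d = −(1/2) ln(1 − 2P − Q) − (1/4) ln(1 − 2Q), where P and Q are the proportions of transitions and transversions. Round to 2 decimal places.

P = 910/2003 ≈ 0.454319 and Q = 18/2003 ≈ 0.008987.
Under the Kimura two-parameter model, d = −½ ln(1 − 2P − Q) − ¼ ln(1 − 2Q).
1 − 2P − Q = 0.082375, giving −½ ln(0.082375) = 1.248237.
1 − 2Q = 0.982026, giving −¼ ln(0.982026) = 0.004534.
d = 1.248237 + 0.004534 = 1.252771.
Under a molecular clock d = 2μt, so t = d/(2μ) = 1.252771 / (2 × 7.6 × 10^-9) = 82.42 million years.

82.42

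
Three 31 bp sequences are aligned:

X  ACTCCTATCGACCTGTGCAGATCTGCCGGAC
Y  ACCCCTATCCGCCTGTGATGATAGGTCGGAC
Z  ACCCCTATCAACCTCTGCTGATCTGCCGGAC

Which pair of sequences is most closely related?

X and Z

X–Y: 8/31 differ, p = 0.258, d = 0.316.
X–Z: 4/31 differ, p = 0.129, d = 0.142.
Y–Z: 7/31 differ, p = 0.226, d = 0.269.
The smallest distance is between X and Z.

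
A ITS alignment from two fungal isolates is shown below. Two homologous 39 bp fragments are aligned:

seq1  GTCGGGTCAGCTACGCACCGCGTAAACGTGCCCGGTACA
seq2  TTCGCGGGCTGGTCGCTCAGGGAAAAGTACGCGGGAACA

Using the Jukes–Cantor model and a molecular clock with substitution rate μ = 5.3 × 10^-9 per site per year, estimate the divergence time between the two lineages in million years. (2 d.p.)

The sequences differ at 20 of 39 sites, so p = 20/39 ≈ 0.512821.
d = −(3/4) ln(1 − 4p/3) = −0.75 ln(1 − 0.683761) = −0.75 ln(0.316239)
  = −0.75 × (-1.151257) = 0.863443 substitutions/site.
Under a molecular clock d = 2μt, so t = d/(2μ) = 0.863443 / (2 × 5.3 × 10^-9) = 81.46 million years.

81.46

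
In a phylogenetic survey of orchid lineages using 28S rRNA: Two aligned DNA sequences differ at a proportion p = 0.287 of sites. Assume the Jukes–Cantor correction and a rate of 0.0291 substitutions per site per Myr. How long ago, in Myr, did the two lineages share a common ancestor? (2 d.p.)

6.22

d = −(3/4) ln(1 − 4p/3) = −0.75 ln(1 − 0.382667) = −0.75 ln(0.617333)
  = −0.75 × (-0.482347) = 0.361760 substitutions/site.
Under a molecular clock d = 2μt, so t = d/(2μ) = 0.361760 / (2 × 0.0291) = 6.22 Myr.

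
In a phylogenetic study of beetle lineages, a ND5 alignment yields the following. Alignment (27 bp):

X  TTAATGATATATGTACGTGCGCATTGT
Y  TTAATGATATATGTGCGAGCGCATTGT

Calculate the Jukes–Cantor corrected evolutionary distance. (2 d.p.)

The sequences differ at 2 of 27 sites (15, 18), so p = 2/27 ≈ 0.074074.
d = −(3/4) ln(1 − 4p/3) = −0.75 ln(1 − 0.098765) = −0.75 ln(0.901235)
  = −0.75 × (-0.103989) = 0.077992 substitutions/site.

0.08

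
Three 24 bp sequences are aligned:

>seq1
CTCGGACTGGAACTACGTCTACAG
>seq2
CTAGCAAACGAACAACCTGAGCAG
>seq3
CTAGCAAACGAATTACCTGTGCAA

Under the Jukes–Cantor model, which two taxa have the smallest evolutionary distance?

seq1–seq2: 10/24 differ, p = 0.417, d = 0.608.
seq1–seq3: 10/24 differ, p = 0.417, d = 0.608.
seq2–seq3: 4/24 differ, p = 0.167, d = 0.188.
The smallest distance is between seq2 and seq3.

seq2 and seq3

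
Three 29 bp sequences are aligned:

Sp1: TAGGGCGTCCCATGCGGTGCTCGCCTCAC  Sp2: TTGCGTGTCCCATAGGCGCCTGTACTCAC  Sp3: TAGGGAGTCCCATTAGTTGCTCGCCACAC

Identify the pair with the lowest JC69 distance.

Sp1 and Sp3

Sp1–Sp2: 11/29 differ, p = 0.379, d = 0.529.
Sp1–Sp3: 5/29 differ, p = 0.172, d = 0.196.
Sp2–Sp3: 12/29 differ, p = 0.414, d = 0.602.
The smallest distance is between Sp1 and Sp3.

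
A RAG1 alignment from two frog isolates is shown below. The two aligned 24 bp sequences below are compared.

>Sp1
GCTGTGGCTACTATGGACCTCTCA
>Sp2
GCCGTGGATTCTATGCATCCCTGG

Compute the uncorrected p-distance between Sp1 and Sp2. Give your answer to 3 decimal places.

0.333

The sequences differ at 8 of 24 positions (sites 3, 8, 10, 16, 18, 20, 23, 24).
p = 8/24 = 0.333333… ≈ 0.333 (to 3 d.p.).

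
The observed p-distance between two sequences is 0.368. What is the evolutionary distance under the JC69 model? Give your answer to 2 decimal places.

d = −(3/4) ln(1 − 4p/3) = −0.75 ln(1 − 0.490667) = −0.75 ln(0.509333)
  = −0.75 × (-0.674653) = 0.505990 substitutions/site.

0.51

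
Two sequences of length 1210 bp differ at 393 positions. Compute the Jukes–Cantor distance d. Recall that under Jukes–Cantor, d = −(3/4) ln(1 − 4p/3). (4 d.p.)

0.4256

p = 393/1210 ≈ 0.324793.
d = −(3/4) ln(1 − 4p/3) = −0.75 ln(1 − 0.433057) = −0.75 ln(0.566943)
  = −0.75 × (-0.567497) = 0.425623 substitutions/site.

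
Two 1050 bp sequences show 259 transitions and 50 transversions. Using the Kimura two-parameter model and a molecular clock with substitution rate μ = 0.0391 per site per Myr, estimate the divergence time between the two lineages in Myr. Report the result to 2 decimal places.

P = 259/1050 ≈ 0.246667 and Q = 50/1050 ≈ 0.047619.
Under the Kimura two-parameter model, d = −½ ln(1 − 2P − Q) − ¼ ln(1 − 2Q).
1 − 2P − Q = 0.459047, giving −½ ln(0.459047) = 0.389301.
1 − 2Q = 0.904762, giving −¼ ln(0.904762) = 0.025021.
d = 0.389301 + 0.025021 = 0.414322.
Under a molecular clock d = 2μt, so t = d/(2μ) = 0.414322 / (2 × 0.0391) = 5.30 Myr.

5.30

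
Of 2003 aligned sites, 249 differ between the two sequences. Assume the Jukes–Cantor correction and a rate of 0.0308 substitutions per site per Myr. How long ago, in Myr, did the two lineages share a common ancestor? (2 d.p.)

p = 249/2003 ≈ 0.124314.
d = −(3/4) ln(1 − 4p/3) = −0.75 ln(1 − 0.165752) = −0.75 ln(0.834248)
  = −0.75 × (-0.181225) = 0.135919 substitutions/site.
Under a molecular clock d = 2μt, so t = d/(2μ) = 0.135919 / (2 × 0.0308) = 2.21 Myr.

2.21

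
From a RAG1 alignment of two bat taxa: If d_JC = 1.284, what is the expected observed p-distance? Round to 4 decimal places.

p = (3/4)(1 − e^(−4d/3)) = 0.75 × (1 − e^(-1.712)) = 0.75 × (1 − 0.180504) = 0.614622.

0.6146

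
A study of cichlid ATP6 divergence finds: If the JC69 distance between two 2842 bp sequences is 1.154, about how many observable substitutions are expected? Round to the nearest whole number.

1674

Invert JC69: p = (3/4)(1 − e^(−4d/3)) = 0.75 × (1 − e^(-1.538667)) = 0.75 × (1 − 0.214667) = 0.589000.
Expected differing sites = pL ≈ 0.589000 × 2842 = 1673.938 ≈ 1674.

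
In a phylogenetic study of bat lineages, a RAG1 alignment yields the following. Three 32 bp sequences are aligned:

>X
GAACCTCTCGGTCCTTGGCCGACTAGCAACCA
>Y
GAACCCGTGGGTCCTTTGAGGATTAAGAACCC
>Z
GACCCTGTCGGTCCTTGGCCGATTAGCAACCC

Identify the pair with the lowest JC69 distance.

X and Z

X–Y: 10/32 differ, p = 0.313, d = 0.404.
X–Z: 4/32 differ, p = 0.125, d = 0.137.
Y–Z: 8/32 differ, p = 0.250, d = 0.304.
The smallest distance is between X and Z.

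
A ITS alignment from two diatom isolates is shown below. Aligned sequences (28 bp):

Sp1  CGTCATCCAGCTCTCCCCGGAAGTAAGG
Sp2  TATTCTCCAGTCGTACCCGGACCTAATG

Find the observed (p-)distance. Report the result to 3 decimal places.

The sequences differ at 11 of 28 positions.
p = 11/28 = 0.392857… ≈ 0.393 (to 3 d.p.).

0.393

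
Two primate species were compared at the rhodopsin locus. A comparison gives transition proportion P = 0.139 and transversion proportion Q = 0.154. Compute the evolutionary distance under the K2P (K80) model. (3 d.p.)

0.375

Under the Kimura two-parameter model, d = −½ ln(1 − 2P − Q) − ¼ ln(1 − 2Q).
1 − 2P − Q = 0.568, giving −½ ln(0.568) = 0.282817.
1 − 2Q = 0.692, giving −¼ ln(0.692) = 0.092042.
d = 0.282817 + 0.092042 = 0.374859.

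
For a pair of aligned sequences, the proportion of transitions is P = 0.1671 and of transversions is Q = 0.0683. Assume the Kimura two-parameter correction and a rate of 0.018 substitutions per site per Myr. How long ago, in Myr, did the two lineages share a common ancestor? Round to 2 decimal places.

8.17

Under the Kimura two-parameter model, d = −½ ln(1 − 2P − Q) − ¼ ln(1 − 2Q).
1 − 2P − Q = 0.5975, giving −½ ln(0.5975) = 0.257500.
1 − 2Q = 0.8634, giving −¼ ln(0.8634) = 0.036719.
d = 0.257500 + 0.036719 = 0.294219.
Under a molecular clock d = 2μt, so t = d/(2μ) = 0.294219 / (2 × 0.018) = 8.17 Myr.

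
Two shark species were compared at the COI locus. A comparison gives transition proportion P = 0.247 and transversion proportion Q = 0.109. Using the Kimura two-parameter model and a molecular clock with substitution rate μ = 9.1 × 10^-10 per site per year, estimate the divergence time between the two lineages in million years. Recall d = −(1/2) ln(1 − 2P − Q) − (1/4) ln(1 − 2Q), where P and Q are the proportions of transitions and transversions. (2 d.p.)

Under the Kimura two-parameter model, d = −½ ln(1 − 2P − Q) − ¼ ln(1 − 2Q).
1 − 2P − Q = 0.397, giving −½ ln(0.397) = 0.461909.
1 − 2Q = 0.782, giving −¼ ln(0.782) = 0.061475.
d = 0.461909 + 0.061475 = 0.523384.
Under a molecular clock d = 2μt, so t = d/(2μ) = 0.523384 / (2 × 9.1 × 10^-10) = 287.57 million years.

287.57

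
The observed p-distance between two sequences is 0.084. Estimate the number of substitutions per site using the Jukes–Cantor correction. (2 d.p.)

d = −(3/4) ln(1 − 4p/3) = −0.75 ln(1 − 0.112) = −0.75 ln(0.888)
  = −0.75 × (-0.118784) = 0.089088 substitutions/site.

0.09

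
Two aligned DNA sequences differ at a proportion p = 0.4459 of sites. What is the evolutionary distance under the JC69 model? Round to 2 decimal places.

d = −(3/4) ln(1 − 4p/3) = −0.75 ln(1 − 0.594533) = −0.75 ln(0.405467)
  = −0.75 × (-0.902716) = 0.677037 substitutions/site.

0.68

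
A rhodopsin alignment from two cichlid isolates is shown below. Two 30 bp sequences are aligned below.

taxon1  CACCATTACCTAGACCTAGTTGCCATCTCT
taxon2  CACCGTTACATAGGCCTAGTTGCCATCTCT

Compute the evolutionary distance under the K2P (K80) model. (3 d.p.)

0.108

Of 30 sites, 2 differences are transitions and 1 are transversions, so P = 2/30 ≈ 0.066667 and Q = 1/30 ≈ 0.033333.
Under the Kimura two-parameter model, d = −½ ln(1 − 2P − Q) − ¼ ln(1 − 2Q).
1 − 2P − Q = 0.833333, giving −½ ln(0.833333) = 0.091161.
1 − 2Q = 0.933334, giving −¼ ln(0.933334) = 0.017248.
d = 0.091161 + 0.017248 = 0.108409.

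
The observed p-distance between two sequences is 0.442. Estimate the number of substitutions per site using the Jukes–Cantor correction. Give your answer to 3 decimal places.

0.667

d = −(3/4) ln(1 − 4p/3) = −0.75 ln(1 − 0.589333) = −0.75 ln(0.410667)
  = −0.75 × (-0.889973) = 0.667480 substitutions/site.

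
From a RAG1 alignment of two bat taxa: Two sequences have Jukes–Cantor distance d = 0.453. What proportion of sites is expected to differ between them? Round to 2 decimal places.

p = (3/4)(1 − e^(−4d/3)) = 0.75 × (1 − e^(-0.604)) = 0.75 × (1 − 0.546621) = 0.340034.

0.34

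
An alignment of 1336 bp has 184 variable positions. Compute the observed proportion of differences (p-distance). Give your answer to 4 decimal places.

0.1377

p = 184/1336 = 0.137724… ≈ 0.1377 (to 4 d.p.).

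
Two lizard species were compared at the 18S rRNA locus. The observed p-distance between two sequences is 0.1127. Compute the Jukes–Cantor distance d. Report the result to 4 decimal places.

d = −(3/4) ln(1 − 4p/3) = −0.75 ln(1 − 0.150267) = −0.75 ln(0.849733)
  = −0.75 × (-0.162833) = 0.122125 substitutions/site.

0.1221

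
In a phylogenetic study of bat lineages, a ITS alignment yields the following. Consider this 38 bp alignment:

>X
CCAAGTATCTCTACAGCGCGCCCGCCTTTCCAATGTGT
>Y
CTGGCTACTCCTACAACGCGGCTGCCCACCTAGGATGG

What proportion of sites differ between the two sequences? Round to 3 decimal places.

The sequences differ at 18 of 38 positions.
p = 18/38 = 0.473684… ≈ 0.474 (to 3 d.p.).

0.474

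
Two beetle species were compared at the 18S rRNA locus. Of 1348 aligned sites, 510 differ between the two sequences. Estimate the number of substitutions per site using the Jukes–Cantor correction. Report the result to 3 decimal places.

p = 510/1348 ≈ 0.378338.
d = −(3/4) ln(1 − 4p/3) = −0.75 ln(1 − 0.504451) = −0.75 ln(0.495549)
  = −0.75 × (-0.702089) = 0.526567 substitutions/site.

0.527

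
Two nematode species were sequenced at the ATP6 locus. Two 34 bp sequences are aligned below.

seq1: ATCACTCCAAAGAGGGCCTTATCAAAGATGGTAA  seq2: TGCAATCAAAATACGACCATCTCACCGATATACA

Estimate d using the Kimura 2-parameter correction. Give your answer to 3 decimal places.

0.708

Of 34 sites, 2 differences are transitions and 13 are transversions, so P = 2/34 ≈ 0.058824 and Q = 13/34 ≈ 0.382353.
Under the Kimura two-parameter model, d = −½ ln(1 − 2P − Q) − ¼ ln(1 − 2Q).
1 − 2P − Q = 0.499999, giving −½ ln(0.499999) = 0.346575.
1 − 2Q = 0.235294, giving −¼ ln(0.235294) = 0.361730.
d = 0.346575 + 0.361730 = 0.708305.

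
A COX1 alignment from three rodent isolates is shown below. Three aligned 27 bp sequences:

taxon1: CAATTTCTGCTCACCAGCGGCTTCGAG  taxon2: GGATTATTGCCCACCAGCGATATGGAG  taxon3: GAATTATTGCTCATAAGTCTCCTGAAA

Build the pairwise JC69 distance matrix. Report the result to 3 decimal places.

taxon1–taxon2: 9/27 sites differ → p ≈ 0.333333, d = −0.75 ln(1 − 0.444444) = 0.440839 ≈ 0.441.
taxon1–taxon3: 12/27 sites differ → p ≈ 0.444444, d = −0.75 ln(1 − 0.592592) = 0.673455 ≈ 0.673.
taxon2–taxon3: 11/27 sites differ → p ≈ 0.407407, d = −0.75 ln(1 − 0.543209) = 0.587647 ≈ 0.588.

d(taxon1,taxon2) = 0.441, d(taxon1,taxon3) = 0.673, d(taxon2,taxon3) = 0.588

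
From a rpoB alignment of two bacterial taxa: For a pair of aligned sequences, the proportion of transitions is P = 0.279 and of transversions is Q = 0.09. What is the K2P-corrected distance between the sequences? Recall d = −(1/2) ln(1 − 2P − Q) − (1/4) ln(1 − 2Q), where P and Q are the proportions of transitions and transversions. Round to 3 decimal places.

Under the Kimura two-parameter model, d = −½ ln(1 − 2P − Q) − ¼ ln(1 − 2Q).
1 − 2P − Q = 0.352, giving −½ ln(0.352) = 0.522062.
1 − 2Q = 0.82, giving −¼ ln(0.82) = 0.049613.
d = 0.522062 + 0.049613 = 0.571675.

0.572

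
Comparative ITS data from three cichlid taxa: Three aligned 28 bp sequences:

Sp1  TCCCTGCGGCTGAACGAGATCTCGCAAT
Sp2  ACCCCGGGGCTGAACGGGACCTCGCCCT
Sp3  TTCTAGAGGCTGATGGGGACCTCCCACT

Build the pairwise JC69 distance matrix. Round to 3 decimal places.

d(Sp1,Sp2) = 0.304, d(Sp1,Sp3) = 0.485, d(Sp2,Sp3) = 0.420

Sp1–Sp2: 7/28 sites differ → p = 0.25, d = −0.75 ln(1 − 0.333333) = 0.304098 ≈ 0.304.
Sp1–Sp3: 10/28 sites differ → p ≈ 0.357143, d = −0.75 ln(1 − 0.476191) = 0.484971 ≈ 0.485.
Sp2–Sp3: 9/28 sites differ → p ≈ 0.321429, d = −0.75 ln(1 − 0.428572) = 0.419713 ≈ 0.420.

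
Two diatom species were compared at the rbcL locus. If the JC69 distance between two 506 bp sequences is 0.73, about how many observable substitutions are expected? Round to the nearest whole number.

236

Invert JC69: p = (3/4)(1 − e^(−4d/3)) = 0.75 × (1 − e^(-0.973333)) = 0.75 × (1 − 0.377822) = 0.466634.
Expected differing sites = pL ≈ 0.466634 × 506 = 236.116804 ≈ 236.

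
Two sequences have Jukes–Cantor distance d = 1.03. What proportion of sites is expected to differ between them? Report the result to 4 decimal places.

0.5601

p = (3/4)(1 − e^(−4d/3)) = 0.75 × (1 − e^(-1.373333)) = 0.75 × (1 − 0.253261) = 0.560054.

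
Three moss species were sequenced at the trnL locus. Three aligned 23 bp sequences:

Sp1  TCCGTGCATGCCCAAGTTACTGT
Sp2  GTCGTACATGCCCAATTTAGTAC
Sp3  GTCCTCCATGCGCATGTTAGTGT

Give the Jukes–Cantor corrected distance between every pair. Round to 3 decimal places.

d(Sp1,Sp2) = 0.390, d(Sp1,Sp3) = 0.390, d(Sp2,Sp3) = 0.390

Sp1–Sp2: 7/23 sites differ → p ≈ 0.304348, d = −0.75 ln(1 − 0.405797) = 0.390401 ≈ 0.390.
Sp1–Sp3: 7/23 sites differ → p ≈ 0.304348, d = −0.75 ln(1 − 0.405797) = 0.390401 ≈ 0.390.
Sp2–Sp3: 7/23 sites differ → p ≈ 0.304348, d = −0.75 ln(1 − 0.405797) = 0.390401 ≈ 0.390.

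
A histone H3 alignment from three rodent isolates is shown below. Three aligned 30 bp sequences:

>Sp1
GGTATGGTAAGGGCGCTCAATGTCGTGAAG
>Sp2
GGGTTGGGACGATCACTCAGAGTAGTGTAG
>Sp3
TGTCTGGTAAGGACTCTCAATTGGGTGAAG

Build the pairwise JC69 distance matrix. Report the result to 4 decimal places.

Sp1–Sp2: 11/30 sites differ → p ≈ 0.366667, d = −0.75 ln(1 − 0.488889) = 0.503376 ≈ 0.5034.
Sp1–Sp3: 7/30 sites differ → p ≈ 0.233333, d = −0.75 ln(1 − 0.311111) = 0.279506 ≈ 0.2795.
Sp2–Sp3: 14/30 sites differ → p ≈ 0.466667, d = −0.75 ln(1 − 0.622223) = 0.730088 ≈ 0.7301.

d(Sp1,Sp2) = 0.5034, d(Sp1,Sp3) = 0.2795, d(Sp2,Sp3) = 0.7301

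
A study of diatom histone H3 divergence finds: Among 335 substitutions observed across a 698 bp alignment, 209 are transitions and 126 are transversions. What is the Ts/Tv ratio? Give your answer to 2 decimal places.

R = 209/126 = 1.658730… ≈ 1.66 (to 2 d.p.).

1.66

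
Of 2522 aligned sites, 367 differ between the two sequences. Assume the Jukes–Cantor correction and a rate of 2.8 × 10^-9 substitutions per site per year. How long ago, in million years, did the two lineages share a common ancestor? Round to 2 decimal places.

28.89

p = 367/2522 ≈ 0.145519.
d = −(3/4) ln(1 − 4p/3) = −0.75 ln(1 − 0.194025) = −0.75 ln(0.805975)
  = −0.75 × (-0.215703) = 0.161777 substitutions/site.
Under a molecular clock d = 2μt, so t = d/(2μ) = 0.161777 / (2 × 2.8 × 10^-9) = 28.89 million years.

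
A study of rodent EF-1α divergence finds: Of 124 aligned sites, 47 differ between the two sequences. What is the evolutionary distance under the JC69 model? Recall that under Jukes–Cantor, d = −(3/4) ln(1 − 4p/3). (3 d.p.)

p = 47/124 ≈ 0.379032.
d = −(3/4) ln(1 − 4p/3) = −0.75 ln(1 − 0.505376) = −0.75 ln(0.494624)
  = −0.75 × (-0.703957) = 0.527968 substitutions/site.

0.528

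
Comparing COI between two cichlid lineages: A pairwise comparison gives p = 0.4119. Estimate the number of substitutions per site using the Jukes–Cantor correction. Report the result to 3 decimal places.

0.598

d = −(3/4) ln(1 − 4p/3) = −0.75 ln(1 − 0.5492) = −0.75 ln(0.4508)
  = −0.75 × (-0.796731) = 0.597548 substitutions/site.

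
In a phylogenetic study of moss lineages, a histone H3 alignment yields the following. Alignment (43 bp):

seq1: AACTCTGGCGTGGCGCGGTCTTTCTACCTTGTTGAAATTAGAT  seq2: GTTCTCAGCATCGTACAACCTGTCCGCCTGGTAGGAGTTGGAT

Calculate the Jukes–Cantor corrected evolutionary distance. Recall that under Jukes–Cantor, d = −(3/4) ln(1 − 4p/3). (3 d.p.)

The sequences differ at 22 of 43 sites, so p = 22/43 ≈ 0.511628.
d = −(3/4) ln(1 − 4p/3) = −0.75 ln(1 − 0.682171) = −0.75 ln(0.317829)
  = −0.75 × (-1.146242) = 0.859682 substitutions/site.

0.860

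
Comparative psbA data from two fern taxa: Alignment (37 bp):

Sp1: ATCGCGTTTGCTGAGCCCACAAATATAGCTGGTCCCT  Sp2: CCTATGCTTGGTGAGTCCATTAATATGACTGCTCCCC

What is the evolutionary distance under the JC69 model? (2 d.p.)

0.53

The sequences differ at 14 of 37 sites, so p = 14/37 ≈ 0.378378.
d = −(3/4) ln(1 − 4p/3) = −0.75 ln(1 − 0.504504) = −0.75 ln(0.495496)
  = −0.75 × (-0.702196) = 0.526647 substitutions/site.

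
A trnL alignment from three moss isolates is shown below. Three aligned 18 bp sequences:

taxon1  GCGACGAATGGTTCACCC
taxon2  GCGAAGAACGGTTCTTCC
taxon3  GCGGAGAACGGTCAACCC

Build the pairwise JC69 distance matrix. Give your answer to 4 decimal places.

taxon1–taxon2: 4/18 sites differ → p ≈ 0.222222, d = −0.75 ln(1 − 0.296296) = 0.263548 ≈ 0.2635.
taxon1–taxon3: 5/18 sites differ → p ≈ 0.277778, d = −0.75 ln(1 − 0.370371) = 0.346968 ≈ 0.3470.
taxon2–taxon3: 5/18 sites differ → p ≈ 0.277778, d = −0.75 ln(1 − 0.370371) = 0.346968 ≈ 0.3470.

d(taxon1,taxon2) = 0.2635, d(taxon1,taxon3) = 0.3470, d(taxon2,taxon3) = 0.3470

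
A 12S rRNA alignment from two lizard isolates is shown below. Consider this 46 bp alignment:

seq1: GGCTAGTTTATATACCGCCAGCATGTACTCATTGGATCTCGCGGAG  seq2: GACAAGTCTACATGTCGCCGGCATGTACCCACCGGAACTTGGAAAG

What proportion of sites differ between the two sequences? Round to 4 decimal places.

The sequences differ at 15 of 46 positions.
p = 15/46 = 0.326086… ≈ 0.3261 (to 4 d.p.).

0.3261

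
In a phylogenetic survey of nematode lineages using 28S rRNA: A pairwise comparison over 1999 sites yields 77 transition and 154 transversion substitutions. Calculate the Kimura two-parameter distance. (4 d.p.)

0.1255

P = 77/1999 ≈ 0.038519 and Q = 154/1999 ≈ 0.077039.
Under the Kimura two-parameter model, d = −½ ln(1 − 2P − Q) − ¼ ln(1 − 2Q).
1 − 2P − Q = 0.845923, giving −½ ln(0.845923) = 0.083663.
1 − 2Q = 0.845922, giving −¼ ln(0.845922) = 0.041832.
d = 0.083663 + 0.041832 = 0.125495.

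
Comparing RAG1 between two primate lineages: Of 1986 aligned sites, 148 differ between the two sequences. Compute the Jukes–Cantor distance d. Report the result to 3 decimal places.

p = 148/1986 ≈ 0.074522.
d = −(3/4) ln(1 − 4p/3) = −0.75 ln(1 − 0.099363) = −0.75 ln(0.900637)
  = −0.75 × (-0.104653) = 0.078490 substitutions/site.

0.078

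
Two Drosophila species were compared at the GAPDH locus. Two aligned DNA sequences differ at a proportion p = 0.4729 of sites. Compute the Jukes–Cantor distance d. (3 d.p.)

0.747

d = −(3/4) ln(1 − 4p/3) = −0.75 ln(1 − 0.630533) = −0.75 ln(0.369467)
  = −0.75 × (-0.995694) = 0.746771 substitutions/site.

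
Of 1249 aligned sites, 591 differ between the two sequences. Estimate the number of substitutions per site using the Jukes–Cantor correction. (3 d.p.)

0.748

p = 591/1249 ≈ 0.473179.
d = −(3/4) ln(1 − 4p/3) = −0.75 ln(1 − 0.630905) = −0.75 ln(0.369095)
  = −0.75 × (-0.996701) = 0.747526 substitutions/site.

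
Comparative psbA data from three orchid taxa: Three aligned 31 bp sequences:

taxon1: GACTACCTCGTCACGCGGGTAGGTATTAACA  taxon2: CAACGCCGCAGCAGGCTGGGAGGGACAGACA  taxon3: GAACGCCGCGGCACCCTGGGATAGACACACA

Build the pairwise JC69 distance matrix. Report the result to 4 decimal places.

taxon1–taxon2: 14/31 sites differ → p ≈ 0.451613, d = −0.75 ln(1 − 0.602151) = 0.691262 ≈ 0.6913.
taxon1–taxon3: 14/31 sites differ → p ≈ 0.451613, d = −0.75 ln(1 − 0.602151) = 0.691262 ≈ 0.6913.
taxon2–taxon3: 7/31 sites differ → p ≈ 0.225806, d = −0.75 ln(1 − 0.301075) = 0.268659 ≈ 0.2687.

d(taxon1,taxon2) = 0.6913, d(taxon1,taxon3) = 0.6913, d(taxon2,taxon3) = 0.2687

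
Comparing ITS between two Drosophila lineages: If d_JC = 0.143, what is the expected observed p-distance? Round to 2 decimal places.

p = (3/4)(1 − e^(−4d/3)) = 0.75 × (1 − e^(-0.190667)) = 0.75 × (1 − 0.826408) = 0.130194.

0.13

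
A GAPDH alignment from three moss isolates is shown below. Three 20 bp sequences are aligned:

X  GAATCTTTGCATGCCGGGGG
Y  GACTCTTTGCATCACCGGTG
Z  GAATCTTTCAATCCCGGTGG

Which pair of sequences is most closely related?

X and Z

X–Y: 5/20 differ, p = 0.250, d = 0.304.
X–Z: 4/20 differ, p = 0.200, d = 0.233.
Y–Z: 7/20 differ, p = 0.350, d = 0.471.
The smallest distance is between X and Z.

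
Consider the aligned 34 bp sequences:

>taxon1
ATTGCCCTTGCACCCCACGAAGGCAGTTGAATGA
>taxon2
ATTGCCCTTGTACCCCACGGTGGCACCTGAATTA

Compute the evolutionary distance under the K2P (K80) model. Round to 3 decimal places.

0.202

Of 34 sites, 3 differences are transitions and 3 are transversions, so P = 3/34 ≈ 0.088235 and Q = 3/34 ≈ 0.088235.
Under the Kimura two-parameter model, d = −½ ln(1 − 2P − Q) − ¼ ln(1 − 2Q).
1 − 2P − Q = 0.735295, giving −½ ln(0.735295) = 0.153742.
1 − 2Q = 0.82353, giving −¼ ln(0.82353) = 0.048539.
d = 0.153742 + 0.048539 = 0.202281.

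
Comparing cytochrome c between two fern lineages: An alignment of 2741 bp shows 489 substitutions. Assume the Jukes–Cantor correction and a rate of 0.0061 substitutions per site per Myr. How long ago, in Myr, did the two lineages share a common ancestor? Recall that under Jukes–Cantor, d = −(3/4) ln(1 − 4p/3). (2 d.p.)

16.70

p = 489/2741 ≈ 0.178402.
d = −(3/4) ln(1 − 4p/3) = −0.75 ln(1 − 0.237869) = −0.75 ln(0.762131)
  = −0.75 × (-0.271637) = 0.203728 substitutions/site.
Under a molecular clock d = 2μt, so t = d/(2μ) = 0.203728 / (2 × 0.0061) = 16.70 Myr.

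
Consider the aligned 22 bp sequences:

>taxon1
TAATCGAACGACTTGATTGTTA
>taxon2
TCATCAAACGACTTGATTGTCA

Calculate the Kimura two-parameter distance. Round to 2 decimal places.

Of 22 sites, 2 differences are transitions and 1 are transversions, so P = 2/22 ≈ 0.090909 and Q = 1/22 ≈ 0.045455.
Under the Kimura two-parameter model, d = −½ ln(1 − 2P − Q) − ¼ ln(1 − 2Q).
1 − 2P − Q = 0.772727, giving −½ ln(0.772727) = 0.128915.
1 − 2Q = 0.90909, giving −¼ ln(0.90909) = 0.023828.
d = 0.128915 + 0.023828 = 0.152743.

0.15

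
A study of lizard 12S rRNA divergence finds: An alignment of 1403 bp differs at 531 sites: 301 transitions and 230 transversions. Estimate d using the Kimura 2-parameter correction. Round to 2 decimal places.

0.55

P = 301/1403 ≈ 0.21454 and Q = 230/1403 ≈ 0.163934.
Under the Kimura two-parameter model, d = −½ ln(1 − 2P − Q) − ¼ ln(1 − 2Q).
1 − 2P − Q = 0.406986, giving −½ ln(0.406986) = 0.449488.
1 − 2Q = 0.672132, giving −¼ ln(0.672132) = 0.099325.
d = 0.449488 + 0.099325 = 0.548813.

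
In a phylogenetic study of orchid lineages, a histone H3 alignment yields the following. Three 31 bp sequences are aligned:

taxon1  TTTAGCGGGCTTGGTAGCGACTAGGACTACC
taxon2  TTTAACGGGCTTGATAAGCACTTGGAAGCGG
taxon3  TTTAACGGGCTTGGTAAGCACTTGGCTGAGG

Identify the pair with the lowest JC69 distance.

taxon2 and taxon3

taxon1–taxon2: 11/31 differ, p = 0.355, d = 0.481.
taxon1–taxon3: 10/31 differ, p = 0.323, d = 0.422.
taxon2–taxon3: 4/31 differ, p = 0.129, d = 0.142.
The smallest distance is between taxon2 and taxon3.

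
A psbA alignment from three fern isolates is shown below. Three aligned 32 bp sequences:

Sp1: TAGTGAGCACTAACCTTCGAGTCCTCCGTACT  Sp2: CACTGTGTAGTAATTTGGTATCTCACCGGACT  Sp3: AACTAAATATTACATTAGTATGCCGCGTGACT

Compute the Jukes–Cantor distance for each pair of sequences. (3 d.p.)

d(Sp1,Sp2) = 0.736, d(Sp1,Sp3) = 1.040, d(Sp2,Sp3) = 0.585

Sp1–Sp2: 15/32 sites differ → p = 0.46875, d = −0.75 ln(1 − 0.625) = 0.735622 ≈ 0.736.
Sp1–Sp3: 18/32 sites differ → p = 0.5625, d = −0.75 ln(1 − 0.75) = 1.039721 ≈ 1.040.
Sp2–Sp3: 13/32 sites differ → p = 0.40625, d = −0.75 ln(1 − 0.541667) = 0.585119 ≈ 0.585.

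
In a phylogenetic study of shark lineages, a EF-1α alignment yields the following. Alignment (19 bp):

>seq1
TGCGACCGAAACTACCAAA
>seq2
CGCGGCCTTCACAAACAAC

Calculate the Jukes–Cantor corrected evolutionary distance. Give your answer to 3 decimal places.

The sequences differ at 8 of 19 sites (1, 5, 8, 9, 10, 13, 15, 19), so p = 8/19 ≈ 0.421053.
d = −(3/4) ln(1 − 4p/3) = −0.75 ln(1 − 0.561404) = −0.75 ln(0.438596)
  = −0.75 × (-0.824177) = 0.618133 substitutions/site.

0.618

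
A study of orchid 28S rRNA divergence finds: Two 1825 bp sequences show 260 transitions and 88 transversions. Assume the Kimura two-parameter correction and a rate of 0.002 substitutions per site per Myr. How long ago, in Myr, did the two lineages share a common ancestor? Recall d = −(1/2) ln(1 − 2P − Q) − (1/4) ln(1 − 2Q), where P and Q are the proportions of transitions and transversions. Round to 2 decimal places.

P = 260/1825 ≈ 0.142466 and Q = 88/1825 ≈ 0.048219.
Under the Kimura two-parameter model, d = −½ ln(1 − 2P − Q) − ¼ ln(1 − 2Q).
1 − 2P − Q = 0.666849, giving −½ ln(0.666849) = 0.202596.
1 − 2Q = 0.903562, giving −¼ ln(0.903562) = 0.025353.
d = 0.202596 + 0.025353 = 0.227949.
Under a molecular clock d = 2μt, so t = d/(2μ) = 0.227949 / (2 × 0.002) = 56.99 Myr.

56.99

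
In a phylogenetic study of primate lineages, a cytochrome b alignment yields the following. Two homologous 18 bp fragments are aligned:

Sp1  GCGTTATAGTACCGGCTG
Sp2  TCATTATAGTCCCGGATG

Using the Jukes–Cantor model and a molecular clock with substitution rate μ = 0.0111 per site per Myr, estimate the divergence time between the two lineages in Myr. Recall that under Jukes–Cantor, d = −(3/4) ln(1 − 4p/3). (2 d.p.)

11.87

The sequences differ at 4 of 18 sites (1, 3, 11, 16), so p = 4/18 ≈ 0.222222.
d = −(3/4) ln(1 − 4p/3) = −0.75 ln(1 − 0.296296) = −0.75 ln(0.703704)
  = −0.75 × (-0.351397) = 0.263548 substitutions/site.
Under a molecular clock d = 2μt, so t = d/(2μ) = 0.263548 / (2 × 0.0111) = 11.87 Myr.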